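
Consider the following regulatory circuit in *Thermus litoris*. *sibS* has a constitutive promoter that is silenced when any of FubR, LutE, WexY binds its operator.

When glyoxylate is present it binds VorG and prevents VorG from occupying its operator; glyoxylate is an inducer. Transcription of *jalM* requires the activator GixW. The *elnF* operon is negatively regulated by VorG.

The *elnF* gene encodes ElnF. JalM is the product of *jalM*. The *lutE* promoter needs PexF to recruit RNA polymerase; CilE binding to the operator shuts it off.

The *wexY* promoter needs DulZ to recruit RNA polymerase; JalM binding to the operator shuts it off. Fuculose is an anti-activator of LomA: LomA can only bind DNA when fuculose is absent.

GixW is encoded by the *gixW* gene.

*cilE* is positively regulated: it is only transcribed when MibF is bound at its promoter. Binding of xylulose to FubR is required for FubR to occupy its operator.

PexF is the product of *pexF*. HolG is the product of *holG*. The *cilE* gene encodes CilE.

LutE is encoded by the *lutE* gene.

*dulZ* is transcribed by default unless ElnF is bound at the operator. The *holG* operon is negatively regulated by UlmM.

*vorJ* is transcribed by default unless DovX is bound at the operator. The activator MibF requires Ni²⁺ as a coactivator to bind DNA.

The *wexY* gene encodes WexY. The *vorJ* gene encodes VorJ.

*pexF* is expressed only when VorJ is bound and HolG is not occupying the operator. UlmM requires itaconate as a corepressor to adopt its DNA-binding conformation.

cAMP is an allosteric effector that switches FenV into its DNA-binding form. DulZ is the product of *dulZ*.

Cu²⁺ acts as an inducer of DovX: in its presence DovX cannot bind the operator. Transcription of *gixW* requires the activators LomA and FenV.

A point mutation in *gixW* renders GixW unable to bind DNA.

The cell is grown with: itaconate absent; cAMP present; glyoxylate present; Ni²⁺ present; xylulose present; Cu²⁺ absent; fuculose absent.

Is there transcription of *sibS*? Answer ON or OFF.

OFF

Xylulose is present, so FubR is active.
Itaconate is absent, so UlmM is inactive.
With no repressor bound, *holG* is transcribed.
So HolG is produced and active.
Cu²⁺ is absent, so DovX is active.
With repressor DovX bound, *vorJ* is not transcribed.
So VorJ is not produced.
With repressor HolG bound, *pexF* is not transcribed.
So PexF is not produced.
Ni²⁺ is present, so MibF is active.
No repressor is bound and MibF is active, so *cilE* is transcribed.
So CilE is produced and active.
With repressor CilE bound, *lutE* is not transcribed.
So LutE is not produced.
GixW is non-functional in this strain, so it has no effect.
Required activator GixW is absent, so *jalM* is not transcribed.
So JalM is not produced.
Glyoxylate is present, so VorG is inactive.
With no repressor bound, *elnF* is transcribed.
So ElnF is produced and active.
With repressor ElnF bound, *dulZ* is not transcribed.
So DulZ is not produced.
Required activator DulZ is absent, so *wexY* is not transcribed.
So WexY is not produced.
With repressor FubR bound, *sibS* is not transcribed.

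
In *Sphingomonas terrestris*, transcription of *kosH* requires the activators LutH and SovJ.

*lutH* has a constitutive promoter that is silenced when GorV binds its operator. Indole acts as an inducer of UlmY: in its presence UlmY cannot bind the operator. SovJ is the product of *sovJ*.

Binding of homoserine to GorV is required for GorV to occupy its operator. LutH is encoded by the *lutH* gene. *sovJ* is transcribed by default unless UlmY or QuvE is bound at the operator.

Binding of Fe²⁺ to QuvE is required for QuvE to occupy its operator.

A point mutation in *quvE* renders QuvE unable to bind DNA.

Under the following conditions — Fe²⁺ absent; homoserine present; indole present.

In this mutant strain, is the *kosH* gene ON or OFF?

OFF

Homoserine is present, so GorV is active.
With repressor GorV bound, *lutH* is not transcribed.
So LutH is not produced.
Indole is present, so UlmY is inactive.
QuvE is non-functional in this strain, so it has no effect.
With no repressor bound, *sovJ* is transcribed.
So SovJ is produced and active.
Required activator LutH is absent, so *kosH* is not transcribed.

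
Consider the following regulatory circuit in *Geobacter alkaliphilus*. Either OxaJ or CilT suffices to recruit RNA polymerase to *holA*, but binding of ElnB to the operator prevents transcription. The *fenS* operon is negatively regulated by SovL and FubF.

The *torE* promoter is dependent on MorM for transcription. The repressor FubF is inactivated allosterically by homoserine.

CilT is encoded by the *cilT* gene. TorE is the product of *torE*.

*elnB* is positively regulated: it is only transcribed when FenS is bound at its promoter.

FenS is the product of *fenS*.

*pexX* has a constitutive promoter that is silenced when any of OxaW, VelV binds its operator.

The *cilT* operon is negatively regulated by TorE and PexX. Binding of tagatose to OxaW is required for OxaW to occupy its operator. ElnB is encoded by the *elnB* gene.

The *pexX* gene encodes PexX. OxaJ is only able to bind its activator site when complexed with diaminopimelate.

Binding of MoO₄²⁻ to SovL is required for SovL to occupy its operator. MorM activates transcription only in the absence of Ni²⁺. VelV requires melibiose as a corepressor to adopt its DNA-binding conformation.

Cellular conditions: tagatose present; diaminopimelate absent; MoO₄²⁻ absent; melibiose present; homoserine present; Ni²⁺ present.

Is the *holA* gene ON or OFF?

MoO₄²⁻ is absent, so SovL is inactive.
Homoserine is present, so FubF is inactive.
With no repressor bound, *fenS* is transcribed.
So FenS is produced and active.
No repressor is bound and FenS is active, so *elnB* is transcribed.
So ElnB is produced and active.
Diaminopimelate is absent, so OxaJ is inactive.
Ni²⁺ is present, so MorM is inactive.
Required activator MorM is absent, so *torE* is not transcribed.
So TorE is not produced.
Tagatose is present, so OxaW is active.
Melibiose is present, so VelV is active.
With repressor OxaW bound, *pexX* is not transcribed.
So PexX is not produced.
With no repressor bound, *cilT* is transcribed.
So CilT is produced and active.
With repressor ElnB bound, *holA* is not transcribed.

OFF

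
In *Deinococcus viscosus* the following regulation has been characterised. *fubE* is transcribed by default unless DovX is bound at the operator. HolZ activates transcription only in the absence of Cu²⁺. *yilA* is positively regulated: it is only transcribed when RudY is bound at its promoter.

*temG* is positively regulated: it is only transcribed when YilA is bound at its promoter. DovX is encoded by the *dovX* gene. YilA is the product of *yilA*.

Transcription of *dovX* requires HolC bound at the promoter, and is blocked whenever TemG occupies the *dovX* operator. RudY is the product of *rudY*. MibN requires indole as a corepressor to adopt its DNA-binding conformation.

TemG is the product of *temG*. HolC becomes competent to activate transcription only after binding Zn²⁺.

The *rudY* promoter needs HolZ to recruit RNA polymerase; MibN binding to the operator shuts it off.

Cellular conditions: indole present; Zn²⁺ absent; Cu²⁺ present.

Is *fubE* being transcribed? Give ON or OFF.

Indole is present, so MibN is active.
Cu²⁺ is present, so HolZ is inactive.
With repressor MibN bound, *rudY* is not transcribed.
So RudY is not produced.
Required activator RudY is absent, so *yilA* is not transcribed.
So YilA is not produced.
Required activator YilA is absent, so *temG* is not transcribed.
So TemG is not produced.
Zn²⁺ is absent, so HolC is inactive.
Required activator HolC is absent, so *dovX* is not transcribed.
So DovX is not produced.
With no repressor bound, *fubE* is transcribed.

ON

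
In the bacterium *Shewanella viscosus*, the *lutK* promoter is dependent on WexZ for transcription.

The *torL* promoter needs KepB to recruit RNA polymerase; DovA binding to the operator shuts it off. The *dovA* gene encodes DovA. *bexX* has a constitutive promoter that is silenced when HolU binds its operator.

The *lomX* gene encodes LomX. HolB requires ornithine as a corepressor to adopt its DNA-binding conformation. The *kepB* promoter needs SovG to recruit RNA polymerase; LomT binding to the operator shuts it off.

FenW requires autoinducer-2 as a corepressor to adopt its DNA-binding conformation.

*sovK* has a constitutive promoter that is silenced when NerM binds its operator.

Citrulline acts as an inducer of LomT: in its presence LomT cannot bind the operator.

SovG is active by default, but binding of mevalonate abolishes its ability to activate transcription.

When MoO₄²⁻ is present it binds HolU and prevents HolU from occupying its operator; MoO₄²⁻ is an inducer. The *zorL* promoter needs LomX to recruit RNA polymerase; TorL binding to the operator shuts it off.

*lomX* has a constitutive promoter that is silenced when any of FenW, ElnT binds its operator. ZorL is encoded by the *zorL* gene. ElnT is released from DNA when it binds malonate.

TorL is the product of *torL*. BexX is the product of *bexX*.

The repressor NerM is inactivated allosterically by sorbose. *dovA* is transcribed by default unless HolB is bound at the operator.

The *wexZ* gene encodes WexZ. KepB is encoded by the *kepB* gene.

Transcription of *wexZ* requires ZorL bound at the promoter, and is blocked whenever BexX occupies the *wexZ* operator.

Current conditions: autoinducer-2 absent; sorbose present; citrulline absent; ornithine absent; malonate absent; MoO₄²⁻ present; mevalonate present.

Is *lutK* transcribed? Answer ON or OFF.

Ornithine is absent, so HolB is inactive.
With no repressor bound, *dovA* is transcribed.
So DovA is produced and active.
Mevalonate is present, so SovG is inactive.
Citrulline is absent, so LomT is active.
With repressor LomT bound, *kepB* is not transcribed.
So KepB is not produced.
With repressor DovA bound, *torL* is not transcribed.
So TorL is not produced.
Autoinducer-2 is absent, so FenW is inactive.
Malonate is absent, so ElnT is active.
With repressor ElnT bound, *lomX* is not transcribed.
So LomX is not produced.
Required activator LomX is absent, so *zorL* is not transcribed.
So ZorL is not produced.
MoO₄²⁻ is present, so HolU is inactive.
With no repressor bound, *bexX* is transcribed.
So BexX is produced and active.
With repressor BexX bound, *wexZ* is not transcribed.
So WexZ is not produced.
Required activator WexZ is absent, so *lutK* is not transcribed.

OFF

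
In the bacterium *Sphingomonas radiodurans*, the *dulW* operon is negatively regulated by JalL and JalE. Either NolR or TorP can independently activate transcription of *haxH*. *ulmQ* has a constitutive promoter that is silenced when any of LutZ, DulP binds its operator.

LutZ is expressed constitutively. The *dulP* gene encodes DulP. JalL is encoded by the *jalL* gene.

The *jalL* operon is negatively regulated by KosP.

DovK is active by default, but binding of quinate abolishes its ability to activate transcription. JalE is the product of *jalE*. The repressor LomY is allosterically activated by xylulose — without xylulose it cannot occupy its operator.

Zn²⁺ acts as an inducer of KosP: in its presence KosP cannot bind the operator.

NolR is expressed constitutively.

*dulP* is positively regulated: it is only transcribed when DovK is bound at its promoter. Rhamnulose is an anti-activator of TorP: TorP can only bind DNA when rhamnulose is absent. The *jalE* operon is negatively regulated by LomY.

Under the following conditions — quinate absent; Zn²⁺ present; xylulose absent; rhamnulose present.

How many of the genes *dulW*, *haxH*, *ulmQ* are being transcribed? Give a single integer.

Zn²⁺ is present, so KosP is inactive.
With no repressor bound, *jalL* is transcribed.
So JalL is produced and active.
Xylulose is absent, so LomY is inactive.
With no repressor bound, *jalE* is transcribed.
So JalE is produced and active.
With repressor JalL bound, *dulW* is not transcribed.
→ *dulW* is OFF.
NolR is produced constitutively and is active.
Rhamnulose is present, so TorP is inactive.
Activator NolR is present, so *haxH* is transcribed.
→ *haxH* is ON.
LutZ is produced constitutively and is active.
Quinate is absent, so DovK is active.
No repressor is bound and DovK is active, so *dulP* is transcribed.
So DulP is produced and active.
With repressor LutZ bound, *ulmQ* is not transcribed.
→ *ulmQ* is OFF.
1 of the 3 genes is transcribed.

1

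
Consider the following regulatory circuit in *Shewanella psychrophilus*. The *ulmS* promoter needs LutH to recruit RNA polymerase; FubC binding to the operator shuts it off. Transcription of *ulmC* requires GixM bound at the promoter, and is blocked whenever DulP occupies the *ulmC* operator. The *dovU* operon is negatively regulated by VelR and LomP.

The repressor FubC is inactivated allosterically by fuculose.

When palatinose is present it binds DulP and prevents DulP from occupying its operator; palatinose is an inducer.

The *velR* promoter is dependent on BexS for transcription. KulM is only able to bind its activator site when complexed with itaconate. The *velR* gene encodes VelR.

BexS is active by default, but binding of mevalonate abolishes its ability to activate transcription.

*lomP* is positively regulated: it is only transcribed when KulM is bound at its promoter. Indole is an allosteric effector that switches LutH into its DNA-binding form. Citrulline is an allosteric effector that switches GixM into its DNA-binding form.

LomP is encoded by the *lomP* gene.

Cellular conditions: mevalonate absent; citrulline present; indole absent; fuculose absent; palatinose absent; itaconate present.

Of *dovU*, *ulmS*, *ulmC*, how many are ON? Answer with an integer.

Mevalonate is absent, so BexS is active.
No repressor is bound and BexS is active, so *velR* is transcribed.
So VelR is produced and active.
Itaconate is present, so KulM is active.
No repressor is bound and KulM is active, so *lomP* is transcribed.
So LomP is produced and active.
With repressor VelR bound, *dovU* is not transcribed.
→ *dovU* is OFF.
Indole is absent, so LutH is inactive.
Fuculose is absent, so FubC is active.
With repressor FubC bound, *ulmS* is not transcribed.
→ *ulmS* is OFF.
Citrulline is present, so GixM is active.
Palatinose is absent, so DulP is active.
With repressor DulP bound, *ulmC* is not transcribed.
→ *ulmC* is OFF.
0 of the 3 genes are transcribed.

0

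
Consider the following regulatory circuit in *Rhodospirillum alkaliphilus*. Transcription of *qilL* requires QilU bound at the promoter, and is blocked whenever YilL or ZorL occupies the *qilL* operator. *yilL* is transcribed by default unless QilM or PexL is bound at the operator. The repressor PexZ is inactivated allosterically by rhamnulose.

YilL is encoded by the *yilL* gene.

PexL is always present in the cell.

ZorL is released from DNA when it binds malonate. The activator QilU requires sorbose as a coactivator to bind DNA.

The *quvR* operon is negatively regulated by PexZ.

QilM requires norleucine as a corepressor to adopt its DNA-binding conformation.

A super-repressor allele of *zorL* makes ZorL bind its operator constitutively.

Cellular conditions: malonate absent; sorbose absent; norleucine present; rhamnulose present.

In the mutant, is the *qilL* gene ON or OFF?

OFF

Sorbose is absent, so QilU is inactive.
Norleucine is present, so QilM is active.
PexL is produced constitutively and is active.
With repressor QilM bound, *yilL* is not transcribed.
So YilL is not produced.
ZorL is constitutively active in this strain.
With repressor ZorL bound, *qilL* is not transcribed.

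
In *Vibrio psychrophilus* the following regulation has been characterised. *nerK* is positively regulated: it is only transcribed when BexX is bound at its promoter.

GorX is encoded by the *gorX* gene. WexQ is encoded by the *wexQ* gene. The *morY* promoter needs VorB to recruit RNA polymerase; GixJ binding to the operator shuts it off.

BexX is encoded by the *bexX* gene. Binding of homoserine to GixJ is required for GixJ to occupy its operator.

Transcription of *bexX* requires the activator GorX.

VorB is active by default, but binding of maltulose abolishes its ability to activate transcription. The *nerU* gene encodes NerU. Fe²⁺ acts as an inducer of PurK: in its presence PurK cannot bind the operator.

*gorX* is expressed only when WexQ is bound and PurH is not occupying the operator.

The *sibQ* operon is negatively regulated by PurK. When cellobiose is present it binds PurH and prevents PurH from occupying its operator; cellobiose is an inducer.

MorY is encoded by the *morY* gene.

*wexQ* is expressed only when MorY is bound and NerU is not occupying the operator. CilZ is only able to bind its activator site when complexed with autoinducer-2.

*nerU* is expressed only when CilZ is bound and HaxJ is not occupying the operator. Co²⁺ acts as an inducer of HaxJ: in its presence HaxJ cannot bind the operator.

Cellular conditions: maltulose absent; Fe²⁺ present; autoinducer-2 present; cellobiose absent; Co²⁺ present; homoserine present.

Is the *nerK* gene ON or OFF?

Homoserine is present, so GixJ is active.
Maltulose is absent, so VorB is active.
With repressor GixJ bound, *morY* is not transcribed.
So MorY is not produced.
Co²⁺ is present, so HaxJ is inactive.
Autoinducer-2 is present, so CilZ is active.
No repressor is bound and CilZ is active, so *nerU* is transcribed.
So NerU is produced and active.
With repressor NerU bound, *wexQ* is not transcribed.
So WexQ is not produced.
Cellobiose is absent, so PurH is active.
With repressor PurH bound, *gorX* is not transcribed.
So GorX is not produced.
Required activator GorX is absent, so *bexX* is not transcribed.
So BexX is not produced.
Required activator BexX is absent, so *nerK* is not transcribed.

OFF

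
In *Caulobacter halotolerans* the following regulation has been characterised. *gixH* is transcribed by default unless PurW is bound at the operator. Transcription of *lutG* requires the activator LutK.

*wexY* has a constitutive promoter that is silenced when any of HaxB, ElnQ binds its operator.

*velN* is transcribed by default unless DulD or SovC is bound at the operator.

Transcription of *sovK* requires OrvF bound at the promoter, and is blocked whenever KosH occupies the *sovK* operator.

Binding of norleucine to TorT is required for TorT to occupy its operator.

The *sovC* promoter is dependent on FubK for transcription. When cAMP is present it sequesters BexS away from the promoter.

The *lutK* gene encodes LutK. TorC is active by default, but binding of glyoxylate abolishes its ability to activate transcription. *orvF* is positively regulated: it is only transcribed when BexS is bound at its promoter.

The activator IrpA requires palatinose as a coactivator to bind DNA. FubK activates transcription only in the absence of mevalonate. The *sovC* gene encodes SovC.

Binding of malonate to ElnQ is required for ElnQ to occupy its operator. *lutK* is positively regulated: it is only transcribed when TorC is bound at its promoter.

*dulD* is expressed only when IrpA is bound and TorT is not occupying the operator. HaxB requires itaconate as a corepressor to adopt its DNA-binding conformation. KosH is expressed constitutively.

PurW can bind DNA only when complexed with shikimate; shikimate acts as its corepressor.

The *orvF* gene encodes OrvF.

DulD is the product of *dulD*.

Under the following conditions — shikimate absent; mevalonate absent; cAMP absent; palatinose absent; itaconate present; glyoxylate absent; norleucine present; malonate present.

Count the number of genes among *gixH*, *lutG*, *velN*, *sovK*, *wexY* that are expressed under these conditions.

Shikimate is absent, so PurW is inactive.
With no repressor bound, *gixH* is transcribed.
→ *gixH* is ON.
Glyoxylate is absent, so TorC is active.
No repressor is bound and TorC is active, so *lutK* is transcribed.
So LutK is produced and active.
No repressor is bound and LutK is active, so *lutG* is transcribed.
→ *lutG* is ON.
Palatinose is absent, so IrpA is inactive.
Norleucine is present, so TorT is active.
With repressor TorT bound, *dulD* is not transcribed.
So DulD is not produced.
Mevalonate is absent, so FubK is active.
No repressor is bound and FubK is active, so *sovC* is transcribed.
So SovC is produced and active.
With repressor SovC bound, *velN* is not transcribed.
→ *velN* is OFF.
KosH is produced constitutively and is active.
cAMP is absent, so BexS is active.
No repressor is bound and BexS is active, so *orvF* is transcribed.
So OrvF is produced and active.
With repressor KosH bound, *sovK* is not transcribed.
→ *sovK* is OFF.
Itaconate is present, so HaxB is active.
Malonate is present, so ElnQ is active.
With repressor HaxB bound, *wexY* is not transcribed.
→ *wexY* is OFF.
2 of the 5 genes are transcribed.

2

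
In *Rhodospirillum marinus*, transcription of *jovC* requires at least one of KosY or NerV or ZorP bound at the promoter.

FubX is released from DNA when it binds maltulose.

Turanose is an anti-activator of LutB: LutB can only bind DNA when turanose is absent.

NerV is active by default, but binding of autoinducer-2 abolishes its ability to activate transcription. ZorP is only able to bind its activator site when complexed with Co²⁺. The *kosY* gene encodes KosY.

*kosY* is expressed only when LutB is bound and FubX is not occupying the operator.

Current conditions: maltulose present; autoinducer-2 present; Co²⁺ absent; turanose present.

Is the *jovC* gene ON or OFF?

OFF

Turanose is present, so LutB is inactive.
Maltulose is present, so FubX is inactive.
Required activator LutB is absent, so *kosY* is not transcribed.
So KosY is not produced.
Autoinducer-2 is present, so NerV is inactive.
Co²⁺ is absent, so ZorP is inactive.
No activator is available at the *jovC* promoter, so *jovC* is not transcribed.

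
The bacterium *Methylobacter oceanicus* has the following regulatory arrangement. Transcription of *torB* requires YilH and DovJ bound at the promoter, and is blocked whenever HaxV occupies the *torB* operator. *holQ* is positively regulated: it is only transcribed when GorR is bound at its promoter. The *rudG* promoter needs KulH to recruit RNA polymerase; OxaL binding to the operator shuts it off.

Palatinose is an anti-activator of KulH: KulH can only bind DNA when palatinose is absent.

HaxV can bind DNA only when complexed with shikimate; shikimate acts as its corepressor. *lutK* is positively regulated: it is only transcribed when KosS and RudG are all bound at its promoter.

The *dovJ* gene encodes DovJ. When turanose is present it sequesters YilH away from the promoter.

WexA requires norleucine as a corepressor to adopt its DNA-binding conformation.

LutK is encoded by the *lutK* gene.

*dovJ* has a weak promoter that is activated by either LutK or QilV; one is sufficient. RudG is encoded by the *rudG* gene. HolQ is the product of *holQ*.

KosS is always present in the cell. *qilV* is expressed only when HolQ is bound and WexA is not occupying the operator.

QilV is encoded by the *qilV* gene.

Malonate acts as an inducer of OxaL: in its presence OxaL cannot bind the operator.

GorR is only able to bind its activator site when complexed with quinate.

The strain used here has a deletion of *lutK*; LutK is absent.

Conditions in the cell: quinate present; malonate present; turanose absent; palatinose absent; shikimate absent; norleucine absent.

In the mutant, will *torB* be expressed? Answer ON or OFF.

ON

Turanose is absent, so YilH is active.
Shikimate is absent, so HaxV is inactive.
LutK is non-functional in this strain, so it has no effect.
Quinate is present, so GorR is active.
No repressor is bound and GorR is active, so *holQ* is transcribed.
So HolQ is produced and active.
Norleucine is absent, so WexA is inactive.
No repressor is bound and HolQ is active, so *qilV* is transcribed.
So QilV is produced and active.
Activator QilV is present, so *dovJ* is transcribed.
So DovJ is produced and active.
No repressor is bound and YilH and DovJ are active, so *torB* is transcribed.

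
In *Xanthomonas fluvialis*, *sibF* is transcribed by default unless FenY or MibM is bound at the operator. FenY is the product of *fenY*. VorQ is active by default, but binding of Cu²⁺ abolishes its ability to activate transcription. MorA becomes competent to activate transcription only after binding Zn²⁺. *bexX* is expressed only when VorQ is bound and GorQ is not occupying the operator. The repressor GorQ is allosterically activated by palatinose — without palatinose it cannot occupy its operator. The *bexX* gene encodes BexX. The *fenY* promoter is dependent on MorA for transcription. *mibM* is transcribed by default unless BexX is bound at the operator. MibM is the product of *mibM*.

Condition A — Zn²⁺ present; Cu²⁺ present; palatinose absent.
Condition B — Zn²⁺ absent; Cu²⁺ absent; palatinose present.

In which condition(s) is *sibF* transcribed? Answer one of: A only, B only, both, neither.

neither

Condition A:
Zn²⁺ is present, so MorA is active.
No repressor is bound and MorA is active, so *fenY* is transcribed.
So FenY is produced and active.
Cu²⁺ is present, so VorQ is inactive.
Palatinose is absent, so GorQ is inactive.
Required activator VorQ is absent, so *bexX* is not transcribed.
So BexX is not produced.
With no repressor bound, *mibM* is transcribed.
So MibM is produced and active.
With repressor FenY bound, *sibF* is not transcribed.
→ *sibF* is OFF in A.
Condition B:
Zn²⁺ is absent, so MorA is inactive.
Required activator MorA is absent, so *fenY* is not transcribed.
So FenY is not produced.
Cu²⁺ is absent, so VorQ is active.
Palatinose is present, so GorQ is active.
With repressor GorQ bound, *bexX* is not transcribed.
So BexX is not produced.
With no repressor bound, *mibM* is transcribed.
So MibM is produced and active.
With repressor MibM bound, *sibF* is not transcribed.
→ *sibF* is OFF in B.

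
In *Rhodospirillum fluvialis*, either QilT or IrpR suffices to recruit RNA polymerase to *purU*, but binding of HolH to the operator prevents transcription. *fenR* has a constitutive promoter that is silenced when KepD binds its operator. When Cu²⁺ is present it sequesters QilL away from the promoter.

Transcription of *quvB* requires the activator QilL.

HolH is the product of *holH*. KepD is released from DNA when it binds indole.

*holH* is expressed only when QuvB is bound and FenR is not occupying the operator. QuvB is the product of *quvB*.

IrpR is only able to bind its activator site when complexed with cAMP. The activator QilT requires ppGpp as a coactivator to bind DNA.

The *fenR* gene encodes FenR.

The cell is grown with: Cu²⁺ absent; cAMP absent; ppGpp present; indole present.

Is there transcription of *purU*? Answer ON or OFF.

ppGpp is present, so QilT is active.
Cu²⁺ is absent, so QilL is active.
No repressor is bound and QilL is active, so *quvB* is transcribed.
So QuvB is produced and active.
Indole is present, so KepD is inactive.
With no repressor bound, *fenR* is transcribed.
So FenR is produced and active.
With repressor FenR bound, *holH* is not transcribed.
So HolH is not produced.
cAMP is absent, so IrpR is inactive.
Activator QilT is present, so *purU* is transcribed.

ON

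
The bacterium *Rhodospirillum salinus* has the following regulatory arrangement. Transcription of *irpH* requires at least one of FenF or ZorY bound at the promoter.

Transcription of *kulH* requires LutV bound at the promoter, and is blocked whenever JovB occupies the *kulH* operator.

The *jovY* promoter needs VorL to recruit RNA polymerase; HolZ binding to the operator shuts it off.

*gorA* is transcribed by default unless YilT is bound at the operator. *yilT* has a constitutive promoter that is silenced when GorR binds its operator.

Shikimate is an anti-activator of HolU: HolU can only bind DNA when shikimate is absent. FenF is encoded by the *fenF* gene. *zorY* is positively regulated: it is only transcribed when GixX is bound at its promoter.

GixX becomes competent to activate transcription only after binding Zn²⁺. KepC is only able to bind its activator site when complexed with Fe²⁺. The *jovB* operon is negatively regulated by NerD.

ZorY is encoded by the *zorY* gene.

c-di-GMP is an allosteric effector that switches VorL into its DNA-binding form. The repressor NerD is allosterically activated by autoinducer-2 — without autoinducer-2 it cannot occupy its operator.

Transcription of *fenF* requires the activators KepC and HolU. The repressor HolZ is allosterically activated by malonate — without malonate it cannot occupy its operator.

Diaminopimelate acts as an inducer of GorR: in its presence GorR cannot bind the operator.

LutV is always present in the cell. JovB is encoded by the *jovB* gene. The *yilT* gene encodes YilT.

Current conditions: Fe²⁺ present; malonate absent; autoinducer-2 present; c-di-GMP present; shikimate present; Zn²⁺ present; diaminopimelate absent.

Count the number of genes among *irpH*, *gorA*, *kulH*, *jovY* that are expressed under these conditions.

Fe²⁺ is present, so KepC is active.
Shikimate is present, so HolU is inactive.
Required activator HolU is absent, so *fenF* is not transcribed.
So FenF is not produced.
Zn²⁺ is present, so GixX is active.
No repressor is bound and GixX is active, so *zorY* is transcribed.
So ZorY is produced and active.
Activator ZorY is present, so *irpH* is transcribed.
→ *irpH* is ON.
Diaminopimelate is absent, so GorR is active.
With repressor GorR bound, *yilT* is not transcribed.
So YilT is not produced.
With no repressor bound, *gorA* is transcribed.
→ *gorA* is ON.
LutV is produced constitutively and is active.
Autoinducer-2 is present, so NerD is active.
With repressor NerD bound, *jovB* is not transcribed.
So JovB is not produced.
No repressor is bound and LutV is active, so *kulH* is transcribed.
→ *kulH* is ON.
c-di-GMP is present, so VorL is active.
Malonate is absent, so HolZ is inactive.
No repressor is bound and VorL is active, so *jovY* is transcribed.
→ *jovY* is ON.
4 of the 4 genes are transcribed.

4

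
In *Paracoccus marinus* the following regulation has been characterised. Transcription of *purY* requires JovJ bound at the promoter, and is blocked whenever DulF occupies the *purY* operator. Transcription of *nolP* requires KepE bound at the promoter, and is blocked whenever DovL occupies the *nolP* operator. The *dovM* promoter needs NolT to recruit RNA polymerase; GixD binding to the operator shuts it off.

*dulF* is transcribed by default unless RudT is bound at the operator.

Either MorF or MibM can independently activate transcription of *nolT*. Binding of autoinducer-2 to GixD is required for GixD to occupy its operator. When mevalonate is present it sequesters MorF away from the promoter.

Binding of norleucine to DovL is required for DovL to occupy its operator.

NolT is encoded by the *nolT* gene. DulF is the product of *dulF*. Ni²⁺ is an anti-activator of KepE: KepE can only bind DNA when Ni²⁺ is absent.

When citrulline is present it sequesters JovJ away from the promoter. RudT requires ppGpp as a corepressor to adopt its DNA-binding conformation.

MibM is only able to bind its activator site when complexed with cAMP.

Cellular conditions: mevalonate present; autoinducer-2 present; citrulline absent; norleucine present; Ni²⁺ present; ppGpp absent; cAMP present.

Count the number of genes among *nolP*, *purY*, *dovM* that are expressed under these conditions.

0

Norleucine is present, so DovL is active.
Ni²⁺ is present, so KepE is inactive.
With repressor DovL bound, *nolP* is not transcribed.
→ *nolP* is OFF.
ppGpp is absent, so RudT is inactive.
With no repressor bound, *dulF* is transcribed.
So DulF is produced and active.
Citrulline is absent, so JovJ is active.
With repressor DulF bound, *purY* is not transcribed.
→ *purY* is OFF.
Mevalonate is present, so MorF is inactive.
cAMP is present, so MibM is active.
Activator MibM is present, so *nolT* is transcribed.
So NolT is produced and active.
Autoinducer-2 is present, so GixD is active.
With repressor GixD bound, *dovM* is not transcribed.
→ *dovM* is OFF.
0 of the 3 genes are transcribed.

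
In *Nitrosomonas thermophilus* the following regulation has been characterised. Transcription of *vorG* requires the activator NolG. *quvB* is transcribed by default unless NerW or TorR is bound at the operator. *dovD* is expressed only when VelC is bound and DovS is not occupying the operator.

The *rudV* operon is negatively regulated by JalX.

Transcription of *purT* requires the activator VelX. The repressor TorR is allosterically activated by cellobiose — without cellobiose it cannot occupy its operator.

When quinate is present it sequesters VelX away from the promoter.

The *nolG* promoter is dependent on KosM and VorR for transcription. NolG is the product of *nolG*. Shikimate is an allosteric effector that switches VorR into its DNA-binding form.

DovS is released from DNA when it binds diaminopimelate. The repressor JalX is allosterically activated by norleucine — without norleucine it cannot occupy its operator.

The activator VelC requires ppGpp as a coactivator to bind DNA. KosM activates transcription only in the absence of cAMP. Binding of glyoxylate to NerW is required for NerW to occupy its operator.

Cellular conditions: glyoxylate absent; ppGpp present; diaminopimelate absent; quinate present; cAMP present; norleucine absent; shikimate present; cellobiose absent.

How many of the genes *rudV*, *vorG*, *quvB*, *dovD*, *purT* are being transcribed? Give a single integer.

2

Norleucine is absent, so JalX is inactive.
With no repressor bound, *rudV* is transcribed.
→ *rudV* is ON.
cAMP is present, so KosM is inactive.
Shikimate is present, so VorR is active.
Required activator KosM is absent, so *nolG* is not transcribed.
So NolG is not produced.
Required activator NolG is absent, so *vorG* is not transcribed.
→ *vorG* is OFF.
Glyoxylate is absent, so NerW is inactive.
Cellobiose is absent, so TorR is inactive.
With no repressor bound, *quvB* is transcribed.
→ *quvB* is ON.
Diaminopimelate is absent, so DovS is active.
ppGpp is present, so VelC is active.
With repressor DovS bound, *dovD* is not transcribed.
→ *dovD* is OFF.
Quinate is present, so VelX is inactive.
Required activator VelX is absent, so *purT* is not transcribed.
→ *purT* is OFF.
2 of the 5 genes are transcribed.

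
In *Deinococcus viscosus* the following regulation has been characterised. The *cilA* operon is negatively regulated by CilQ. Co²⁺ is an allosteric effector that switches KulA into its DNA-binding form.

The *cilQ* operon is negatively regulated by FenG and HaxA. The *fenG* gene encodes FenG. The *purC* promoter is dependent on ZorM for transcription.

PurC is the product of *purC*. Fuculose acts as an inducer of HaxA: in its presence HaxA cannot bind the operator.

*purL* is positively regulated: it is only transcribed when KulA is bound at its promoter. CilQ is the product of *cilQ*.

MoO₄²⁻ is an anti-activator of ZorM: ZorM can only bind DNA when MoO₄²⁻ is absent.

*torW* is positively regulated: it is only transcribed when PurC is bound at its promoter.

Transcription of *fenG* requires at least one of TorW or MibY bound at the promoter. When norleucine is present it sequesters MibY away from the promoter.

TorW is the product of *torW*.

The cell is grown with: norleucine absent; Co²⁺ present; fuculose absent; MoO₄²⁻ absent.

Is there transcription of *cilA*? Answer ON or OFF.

MoO₄²⁻ is absent, so ZorM is active.
No repressor is bound and ZorM is active, so *purC* is transcribed.
So PurC is produced and active.
No repressor is bound and PurC is active, so *torW* is transcribed.
So TorW is produced and active.
Norleucine is absent, so MibY is active.
Activator TorW is present, so *fenG* is transcribed.
So FenG is produced and active.
Fuculose is absent, so HaxA is active.
With repressor FenG bound, *cilQ* is not transcribed.
So CilQ is not produced.
With no repressor bound, *cilA* is transcribed.

ON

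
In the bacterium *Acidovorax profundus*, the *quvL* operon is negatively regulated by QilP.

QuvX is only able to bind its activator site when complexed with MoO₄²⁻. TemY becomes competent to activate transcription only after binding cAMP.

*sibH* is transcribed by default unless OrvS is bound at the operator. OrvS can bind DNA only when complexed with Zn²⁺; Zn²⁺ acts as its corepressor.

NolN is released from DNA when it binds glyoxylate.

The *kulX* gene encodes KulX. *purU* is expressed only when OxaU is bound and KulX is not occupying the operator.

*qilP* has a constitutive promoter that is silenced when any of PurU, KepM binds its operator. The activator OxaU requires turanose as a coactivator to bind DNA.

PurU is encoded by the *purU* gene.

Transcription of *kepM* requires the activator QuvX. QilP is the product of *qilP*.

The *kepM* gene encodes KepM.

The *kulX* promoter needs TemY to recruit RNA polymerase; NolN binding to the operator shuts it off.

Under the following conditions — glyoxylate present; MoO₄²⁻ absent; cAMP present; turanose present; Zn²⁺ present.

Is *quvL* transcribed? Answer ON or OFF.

OFF

Glyoxylate is present, so NolN is inactive.
cAMP is present, so TemY is active.
No repressor is bound and TemY is active, so *kulX* is transcribed.
So KulX is produced and active.
Turanose is present, so OxaU is active.
With repressor KulX bound, *purU* is not transcribed.
So PurU is not produced.
MoO₄²⁻ is absent, so QuvX is inactive.
Required activator QuvX is absent, so *kepM* is not transcribed.
So KepM is not produced.
With no repressor bound, *qilP* is transcribed.
So QilP is produced and active.
With repressor QilP bound, *quvL* is not transcribed.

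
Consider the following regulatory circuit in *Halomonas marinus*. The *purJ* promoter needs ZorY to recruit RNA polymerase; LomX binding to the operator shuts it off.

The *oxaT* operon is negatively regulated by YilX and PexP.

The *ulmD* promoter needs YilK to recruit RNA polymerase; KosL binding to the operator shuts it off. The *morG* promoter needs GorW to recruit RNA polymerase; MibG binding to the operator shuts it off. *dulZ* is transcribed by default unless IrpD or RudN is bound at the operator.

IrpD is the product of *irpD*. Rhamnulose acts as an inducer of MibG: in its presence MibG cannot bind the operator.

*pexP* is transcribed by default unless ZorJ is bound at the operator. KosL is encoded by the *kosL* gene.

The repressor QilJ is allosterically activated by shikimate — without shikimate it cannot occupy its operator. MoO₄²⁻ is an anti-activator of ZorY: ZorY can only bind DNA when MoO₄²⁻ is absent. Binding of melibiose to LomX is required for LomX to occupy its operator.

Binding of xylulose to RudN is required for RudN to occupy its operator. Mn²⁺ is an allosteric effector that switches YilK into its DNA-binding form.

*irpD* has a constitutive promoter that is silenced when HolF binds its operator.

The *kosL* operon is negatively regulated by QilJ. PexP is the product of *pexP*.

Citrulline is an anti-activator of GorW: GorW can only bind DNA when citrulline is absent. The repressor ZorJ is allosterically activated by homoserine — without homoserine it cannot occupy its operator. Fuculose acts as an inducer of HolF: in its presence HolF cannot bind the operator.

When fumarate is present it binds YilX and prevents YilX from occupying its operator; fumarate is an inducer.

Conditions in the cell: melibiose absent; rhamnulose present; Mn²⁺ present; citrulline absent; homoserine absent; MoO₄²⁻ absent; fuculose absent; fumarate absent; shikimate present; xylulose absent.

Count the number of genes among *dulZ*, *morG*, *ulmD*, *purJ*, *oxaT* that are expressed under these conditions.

4

Fuculose is absent, so HolF is active.
With repressor HolF bound, *irpD* is not transcribed.
So IrpD is not produced.
Xylulose is absent, so RudN is inactive.
With no repressor bound, *dulZ* is transcribed.
→ *dulZ* is ON.
Citrulline is absent, so GorW is active.
Rhamnulose is present, so MibG is inactive.
No repressor is bound and GorW is active, so *morG* is transcribed.
→ *morG* is ON.
Shikimate is present, so QilJ is active.
With repressor QilJ bound, *kosL* is not transcribed.
So KosL is not produced.
Mn²⁺ is present, so YilK is active.
No repressor is bound and YilK is active, so *ulmD* is transcribed.
→ *ulmD* is ON.
Melibiose is absent, so LomX is inactive.
MoO₄²⁻ is absent, so ZorY is active.
No repressor is bound and ZorY is active, so *purJ* is transcribed.
→ *purJ* is ON.
Fumarate is absent, so YilX is active.
Homoserine is absent, so ZorJ is inactive.
With no repressor bound, *pexP* is transcribed.
So PexP is produced and active.
With repressor YilX bound, *oxaT* is not transcribed.
→ *oxaT* is OFF.
4 of the 5 genes are transcribed.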